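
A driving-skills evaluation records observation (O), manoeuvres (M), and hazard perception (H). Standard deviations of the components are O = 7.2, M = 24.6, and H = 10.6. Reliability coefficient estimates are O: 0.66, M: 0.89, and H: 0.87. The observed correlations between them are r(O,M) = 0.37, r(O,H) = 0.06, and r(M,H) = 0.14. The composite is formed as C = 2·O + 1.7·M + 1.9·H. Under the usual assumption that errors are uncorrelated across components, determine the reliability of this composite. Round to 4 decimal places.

Var(C) = 2²·7.2² + 1.7²·24.6² + 1.9²·10.6² + 2·[3.4·7.2·24.6·0.37 + 3.8·7.2·10.6·0.06 + 3.23·24.6·10.6·0.14] = 2361.89 + 716.267 = 3078.16.
With uncorrelated errors the cross-covariances are all true-score covariance, so they carry over unchanged; only the diagonal terms shrink to ρᵢσᵢ².
True-score variance = [2²·7.2²·0.66 + 1.7²·24.6²·0.89 + 1.9²·10.6²·0.87] + 716.267 = 2046.28 + 716.267 = 2762.55.
Reliability = 2762.55 / 3078.16 = 0.8975.

0.8975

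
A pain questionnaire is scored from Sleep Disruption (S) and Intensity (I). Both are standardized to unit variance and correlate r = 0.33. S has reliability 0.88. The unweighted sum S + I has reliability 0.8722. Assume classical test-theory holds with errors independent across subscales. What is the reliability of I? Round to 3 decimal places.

Var(S+I) = 2 + 2·0.33 = 2.660.
True-score variance = ρ_S + ρ_I + 2·0.33, so 0.8722 = (0.88 + ρ_I + 0.66) / 2.660.
ρ_I = 0.8722·2.660 − 0.88 − 0.66 = 0.780.

0.780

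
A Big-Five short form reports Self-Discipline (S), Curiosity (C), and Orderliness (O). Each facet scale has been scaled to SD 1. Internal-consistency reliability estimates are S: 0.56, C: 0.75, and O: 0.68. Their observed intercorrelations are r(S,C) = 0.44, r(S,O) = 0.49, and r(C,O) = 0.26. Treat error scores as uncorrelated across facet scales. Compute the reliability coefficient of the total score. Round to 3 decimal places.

0.812

Var(S+C+O) = 3 + 2·[0.44 + 0.49 + 0.26] = 3 + 2.38 = 5.38.
With uncorrelated errors the cross-covariances are all true-score covariance, so they carry over unchanged; only the diagonal terms shrink to ρᵢσᵢ².
True-score variance = [0.56 + 0.75 + 0.68] + 2.38 = 1.99 + 2.38 = 4.37.
Reliability = 4.37 / 5.38 = 0.812.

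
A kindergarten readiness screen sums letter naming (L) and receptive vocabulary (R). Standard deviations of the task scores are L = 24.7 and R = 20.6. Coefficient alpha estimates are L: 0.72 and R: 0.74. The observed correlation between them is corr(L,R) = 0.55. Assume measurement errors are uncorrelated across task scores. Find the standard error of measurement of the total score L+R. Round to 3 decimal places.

16.768

Var(total) = 1034.45 + 559.702 = 1594.15.
True-score variance = 753.291 + 559.702 = 1312.99, so reliability = 0.8236.
Error variance = 1594.15 − 1312.99 = 281.159; SEM = √281.159 = 16.768.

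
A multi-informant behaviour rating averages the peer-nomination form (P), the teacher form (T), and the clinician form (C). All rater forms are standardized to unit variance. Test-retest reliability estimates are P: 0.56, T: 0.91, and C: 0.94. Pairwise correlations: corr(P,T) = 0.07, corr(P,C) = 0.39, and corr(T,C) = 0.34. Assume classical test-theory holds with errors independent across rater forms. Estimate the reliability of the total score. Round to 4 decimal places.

0.8717

Var(P+T+C) = 3 + 2·[0.07 + 0.39 + 0.34] = 3 + 1.6 = 4.6.
With uncorrelated errors the cross-covariances are all true-score covariance, so they carry over unchanged; only the diagonal terms shrink to ρᵢσᵢ².
True-score variance = [0.56 + 0.91 + 0.94] + 1.6 = 2.41 + 1.6 = 4.01.
Reliability = 4.01 / 4.6 = 0.8717.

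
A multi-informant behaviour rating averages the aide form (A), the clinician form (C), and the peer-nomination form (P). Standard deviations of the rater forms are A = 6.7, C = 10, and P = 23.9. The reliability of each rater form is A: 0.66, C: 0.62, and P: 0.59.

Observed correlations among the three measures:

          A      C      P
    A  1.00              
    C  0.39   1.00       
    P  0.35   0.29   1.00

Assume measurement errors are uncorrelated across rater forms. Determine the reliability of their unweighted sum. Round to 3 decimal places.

Var(A+C+P) = 6.7² + 10² + 23.9² + 2·[6.7·10·0.39 + 6.7·23.9·0.35 + 10·23.9·0.29] = 716.1 + 302.971 = 1019.07.
With uncorrelated errors the cross-covariances are all true-score covariance, so they carry over unchanged; only the diagonal terms shrink to ρᵢσᵢ².
True-score variance = [6.7²·0.66 + 10²·0.62 + 23.9²·0.59] + 302.971 = 428.641 + 302.971 = 731.612.
Reliability = 731.612 / 1019.07 = 0.718.

0.718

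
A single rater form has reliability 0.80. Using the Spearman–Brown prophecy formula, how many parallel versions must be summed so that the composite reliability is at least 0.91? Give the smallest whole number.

3

k ≥ ρ*(1−ρ₁)/(ρ₁(1−ρ*)) = 0.91·0.20 / (0.80·0.09) = 2.528.
Smallest integer k = 3.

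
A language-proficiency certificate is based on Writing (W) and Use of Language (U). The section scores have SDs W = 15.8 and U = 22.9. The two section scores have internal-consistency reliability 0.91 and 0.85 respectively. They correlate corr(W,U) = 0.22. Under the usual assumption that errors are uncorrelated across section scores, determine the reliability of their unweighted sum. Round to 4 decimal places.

Var(W+U) = 15.8² + 22.9² + 2·[15.8·22.9·0.22] = 774.05 + 159.201 = 933.251.
Under uncorrelated errors the observed covariances equal the true-score covariances, so only the own-variance terms attenuate.
True-score variance = [15.8²·0.91 + 22.9²·0.85] + 159.201 = 672.921 + 159.201 = 832.122.
Reliability = 832.122 / 933.251 = 0.8916.

0.8916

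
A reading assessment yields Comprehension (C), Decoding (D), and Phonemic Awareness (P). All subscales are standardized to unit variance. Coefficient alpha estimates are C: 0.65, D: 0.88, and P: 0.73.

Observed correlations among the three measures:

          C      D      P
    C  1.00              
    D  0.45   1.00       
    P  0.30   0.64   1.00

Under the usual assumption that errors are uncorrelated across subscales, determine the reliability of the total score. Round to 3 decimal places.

Var(C+D+P) = 3 + 2·[0.45 + 0.30 + 0.64] = 3 + 2.78 = 5.78.
With uncorrelated errors the cross-covariances are all true-score covariance, so they carry over unchanged; only the diagonal terms shrink to ρᵢσᵢ².
True-score variance = [0.65 + 0.88 + 0.73] + 2.78 = 2.26 + 2.78 = 5.04.
Reliability = 5.04 / 5.78 = 0.872.

0.872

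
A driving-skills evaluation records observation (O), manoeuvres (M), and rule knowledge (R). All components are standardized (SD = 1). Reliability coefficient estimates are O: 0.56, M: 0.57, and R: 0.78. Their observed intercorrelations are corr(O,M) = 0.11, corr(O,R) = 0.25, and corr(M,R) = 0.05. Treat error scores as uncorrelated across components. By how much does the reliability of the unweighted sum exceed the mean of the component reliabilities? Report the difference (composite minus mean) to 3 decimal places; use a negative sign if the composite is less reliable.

0.078

Var(sum) = 3 + 0.82 = 3.82; true-score variance = 1.91 + 0.82 = 2.73; composite reliability = 0.7147.
Mean component reliability = 0.6367.
Difference = 0.7147 − 0.6367 = 0.078.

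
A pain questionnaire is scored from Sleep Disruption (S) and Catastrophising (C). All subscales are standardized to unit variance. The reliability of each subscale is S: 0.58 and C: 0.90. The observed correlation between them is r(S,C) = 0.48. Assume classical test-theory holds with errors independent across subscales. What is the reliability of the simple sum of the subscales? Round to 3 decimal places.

0.824

Var(S+C) = 2 + 2·[0.48] = 2 + 0.96 = 2.96.
Under uncorrelated errors the observed covariances equal the true-score covariances, so only the own-variance terms attenuate.
True-score variance = [0.58 + 0.90] + 0.96 = 1.48 + 0.96 = 2.44.
Reliability = 2.44 / 2.96 = 0.824.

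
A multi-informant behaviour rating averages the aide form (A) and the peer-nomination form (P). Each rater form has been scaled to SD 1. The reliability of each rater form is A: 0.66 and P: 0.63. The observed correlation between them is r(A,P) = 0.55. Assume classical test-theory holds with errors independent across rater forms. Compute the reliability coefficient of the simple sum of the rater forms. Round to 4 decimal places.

0.7710

Var(A+P) = 2 + 2·[0.55] = 2 + 1.1 = 3.1.
With uncorrelated errors the cross-covariances are all true-score covariance, so they carry over unchanged; only the diagonal terms shrink to ρᵢσᵢ².
True-score variance = [0.66 + 0.63] + 1.1 = 1.29 + 1.1 = 2.39.
Reliability = 2.39 / 3.1 = 0.7710.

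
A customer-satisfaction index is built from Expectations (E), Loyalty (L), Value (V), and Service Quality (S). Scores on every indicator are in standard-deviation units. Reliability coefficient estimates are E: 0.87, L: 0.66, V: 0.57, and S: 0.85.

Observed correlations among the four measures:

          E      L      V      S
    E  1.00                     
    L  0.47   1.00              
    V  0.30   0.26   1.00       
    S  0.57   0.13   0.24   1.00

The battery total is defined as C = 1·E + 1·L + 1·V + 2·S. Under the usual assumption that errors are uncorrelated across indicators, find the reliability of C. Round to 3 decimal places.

0.883

Var(C) = 1 + 1 + 1 + 2² + 2·[0.47 + 0.30 + 2·0.57 + 0.26 + 2·0.13 + 2·0.24] = 7 + 5.82 = 12.82.
Under uncorrelated errors the observed covariances equal the true-score covariances, so only the own-variance terms attenuate.
True-score variance = [0.87 + 0.66 + 0.57 + 2²·0.85] + 5.82 = 5.5 + 5.82 = 11.32.
Reliability = 11.32 / 12.82 = 0.883.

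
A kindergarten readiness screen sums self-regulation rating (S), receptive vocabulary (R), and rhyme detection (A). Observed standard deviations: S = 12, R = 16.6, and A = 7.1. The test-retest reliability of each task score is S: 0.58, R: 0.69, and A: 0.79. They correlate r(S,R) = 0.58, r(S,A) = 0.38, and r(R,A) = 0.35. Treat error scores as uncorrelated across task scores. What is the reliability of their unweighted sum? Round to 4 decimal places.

Var(S+R+A) = 12² + 16.6² + 7.1² + 2·[12·16.6·0.58 + 12·7.1·0.38 + 16.6·7.1·0.35] = 469.97 + 378.326 = 848.296.
Because errors are independent across components, Cov(Tᵢ,Tⱼ) = Cov(Xᵢ,Xⱼ); the off-diagonal part of the true-score variance is the same as above.
True-score variance = [12²·0.58 + 16.6²·0.69 + 7.1²·0.79] + 378.326 = 313.48 + 378.326 = 691.806.
Reliability = 691.806 / 848.296 = 0.8155.

0.8155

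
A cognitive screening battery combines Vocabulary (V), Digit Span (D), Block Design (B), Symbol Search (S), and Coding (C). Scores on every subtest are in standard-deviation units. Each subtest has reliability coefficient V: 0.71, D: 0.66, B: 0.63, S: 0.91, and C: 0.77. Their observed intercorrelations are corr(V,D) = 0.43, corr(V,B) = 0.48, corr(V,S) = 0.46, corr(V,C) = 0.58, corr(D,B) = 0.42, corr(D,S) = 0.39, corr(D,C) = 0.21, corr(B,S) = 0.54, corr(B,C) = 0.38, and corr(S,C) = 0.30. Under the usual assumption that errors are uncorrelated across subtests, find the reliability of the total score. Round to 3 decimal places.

0.901

Var(V+D+B+S+C) = 5 + 2·[0.43 + 0.48 + 0.46 + 0.58 + 0.42 + 0.39 + 0.21 + 0.54 + 0.38 + 0.30] = 5 + 8.38 = 13.38.
With uncorrelated errors the cross-covariances are all true-score covariance, so they carry over unchanged; only the diagonal terms shrink to ρᵢσᵢ².
True-score variance = [0.71 + 0.66 + 0.63 + 0.91 + 0.77] + 8.38 = 3.68 + 8.38 = 12.06.
Reliability = 12.06 / 13.38 = 0.901.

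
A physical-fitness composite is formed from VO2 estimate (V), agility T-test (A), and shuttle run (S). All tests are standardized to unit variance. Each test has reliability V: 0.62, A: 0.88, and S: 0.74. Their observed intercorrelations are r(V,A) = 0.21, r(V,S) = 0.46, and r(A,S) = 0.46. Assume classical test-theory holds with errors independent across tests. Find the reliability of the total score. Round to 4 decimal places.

Var(V+A+S) = 3 + 2·[0.21 + 0.46 + 0.46] = 3 + 2.26 = 5.26.
Because errors are independent across components, Cov(Tᵢ,Tⱼ) = Cov(Xᵢ,Xⱼ); the off-diagonal part of the true-score variance is the same as above.
True-score variance = [0.62 + 0.88 + 0.74] + 2.26 = 2.24 + 2.26 = 4.5.
Reliability = 4.5 / 5.26 = 0.8555.

0.8555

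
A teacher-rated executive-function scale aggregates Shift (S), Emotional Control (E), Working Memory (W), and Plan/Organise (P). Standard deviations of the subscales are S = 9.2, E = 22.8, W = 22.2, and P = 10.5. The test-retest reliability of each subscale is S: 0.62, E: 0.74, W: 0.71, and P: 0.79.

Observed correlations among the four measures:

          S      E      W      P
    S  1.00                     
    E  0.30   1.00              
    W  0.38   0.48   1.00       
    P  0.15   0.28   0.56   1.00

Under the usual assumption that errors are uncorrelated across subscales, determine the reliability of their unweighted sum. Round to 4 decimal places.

Var(S+E+W+P) = 9.2² + 22.8² + 22.2² + 10.5² + 2·[9.2·22.8·0.30 + 9.2·22.2·0.38 + 9.2·10.5·0.15 + 22.8·22.2·0.48 + 22.8·10.5·0.28 + 22.2·10.5·0.56] = 1207.57 + 1191.11 = 2398.68.
Under uncorrelated errors the observed covariances equal the true-score covariances, so only the own-variance terms attenuate.
True-score variance = [9.2²·0.62 + 22.8²·0.74 + 22.2²·0.71 + 10.5²·0.79] + 1191.11 = 874.172 + 1191.11 = 2065.28.
Reliability = 2065.28 / 2398.68 = 0.8610.

0.8610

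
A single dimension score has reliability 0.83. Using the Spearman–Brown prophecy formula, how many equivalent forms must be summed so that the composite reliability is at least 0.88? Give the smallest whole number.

k ≥ ρ*(1−ρ₁)/(ρ₁(1−ρ*)) = 0.88·0.17 / (0.83·0.12) = 1.502.
Smallest integer k = 2.

2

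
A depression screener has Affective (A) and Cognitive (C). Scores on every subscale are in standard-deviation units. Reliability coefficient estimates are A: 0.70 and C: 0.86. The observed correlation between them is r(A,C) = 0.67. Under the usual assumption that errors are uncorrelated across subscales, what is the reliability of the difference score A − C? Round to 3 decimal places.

0.333

Var(A−C) = 1 + 1 − 2·0.67 = 2 − 1.34 = 0.66.
Because errors are independent across components, Cov(Tᵢ,Tⱼ) = Cov(Xᵢ,Xⱼ); the off-diagonal part of the true-score variance is the same as above.
True-score variance = [0.70 + 0.86] − 1.34 = 1.56 − 1.34 = 0.22.
Reliability = 0.22 / 0.66 = 0.333.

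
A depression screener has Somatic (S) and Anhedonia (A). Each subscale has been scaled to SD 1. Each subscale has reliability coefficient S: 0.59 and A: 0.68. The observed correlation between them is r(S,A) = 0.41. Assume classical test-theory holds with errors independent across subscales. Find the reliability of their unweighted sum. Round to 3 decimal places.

Var(S+A) = 2 + 2·[0.41] = 2 + 0.82 = 2.82.
Because errors are independent across components, Cov(Tᵢ,Tⱼ) = Cov(Xᵢ,Xⱼ); the off-diagonal part of the true-score variance is the same as above.
True-score variance = [0.59 + 0.68] + 0.82 = 1.27 + 0.82 = 2.09.
Reliability = 2.09 / 2.82 = 0.741.

0.741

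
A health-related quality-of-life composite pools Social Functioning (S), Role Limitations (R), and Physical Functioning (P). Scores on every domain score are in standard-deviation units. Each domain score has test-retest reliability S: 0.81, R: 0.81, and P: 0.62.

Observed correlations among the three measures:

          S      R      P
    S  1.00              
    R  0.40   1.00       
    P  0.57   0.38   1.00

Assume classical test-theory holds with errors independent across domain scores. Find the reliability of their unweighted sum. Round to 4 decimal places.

Var(S+R+P) = 3 + 2·[0.40 + 0.57 + 0.38] = 3 + 2.7 = 5.7.
With uncorrelated errors the cross-covariances are all true-score covariance, so they carry over unchanged; only the diagonal terms shrink to ρᵢσᵢ².
True-score variance = [0.81 + 0.81 + 0.62] + 2.7 = 2.24 + 2.7 = 4.94.
Reliability = 4.94 / 5.7 = 0.8667.

0.8667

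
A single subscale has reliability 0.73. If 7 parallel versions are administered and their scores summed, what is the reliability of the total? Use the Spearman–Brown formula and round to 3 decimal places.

ρ_k = kρ / (1 + (k−1)ρ) = 7·0.73 / (1 + 6·0.73) = 5.110 / 5.380 = 0.950.

0.950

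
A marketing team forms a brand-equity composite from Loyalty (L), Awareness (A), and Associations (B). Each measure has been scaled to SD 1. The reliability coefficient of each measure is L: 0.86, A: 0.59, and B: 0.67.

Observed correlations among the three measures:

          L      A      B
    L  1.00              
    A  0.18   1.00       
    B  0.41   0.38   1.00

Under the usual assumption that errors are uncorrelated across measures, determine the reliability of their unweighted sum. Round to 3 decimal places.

0.822

Var(L+A+B) = 3 + 2·[0.18 + 0.41 + 0.38] = 3 + 1.94 = 4.94.
Under uncorrelated errors the observed covariances equal the true-score covariances, so only the own-variance terms attenuate.
True-score variance = [0.86 + 0.59 + 0.67] + 1.94 = 2.12 + 1.94 = 4.06.
Reliability = 4.06 / 4.94 = 0.822.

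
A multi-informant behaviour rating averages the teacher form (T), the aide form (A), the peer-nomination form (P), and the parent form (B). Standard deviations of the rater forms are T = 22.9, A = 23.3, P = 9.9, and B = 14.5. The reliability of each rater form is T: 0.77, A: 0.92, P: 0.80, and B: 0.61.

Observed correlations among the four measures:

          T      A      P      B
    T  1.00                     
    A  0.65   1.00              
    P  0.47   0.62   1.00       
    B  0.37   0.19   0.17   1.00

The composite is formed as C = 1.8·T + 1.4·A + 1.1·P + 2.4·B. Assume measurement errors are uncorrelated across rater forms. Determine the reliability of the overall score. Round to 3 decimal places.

0.883

Var(C) = 1.8²·22.9² + 1.4²·23.3² + 1.1²·9.9² + 2.4²·14.5² + 2·[2.52·22.9·23.3·0.65 + 1.98·22.9·9.9·0.47 + 4.32·22.9·14.5·0.37 + 1.54·23.3·9.9·0.62 + 3.36·23.3·14.5·0.19 + 2.64·9.9·14.5·0.17] = 4092.78 + 4232.13 = 8324.92.
Because errors are independent across components, Cov(Tᵢ,Tⱼ) = Cov(Xᵢ,Xⱼ); the off-diagonal part of the true-score variance is the same as above.
True-score variance = [1.8²·22.9²·0.77 + 1.4²·23.3²·0.92 + 1.1²·9.9²·0.80 + 2.4²·14.5²·0.61] + 4232.13 = 3120.85 + 4232.13 = 7352.98.
Reliability = 7352.98 / 8324.92 = 0.883.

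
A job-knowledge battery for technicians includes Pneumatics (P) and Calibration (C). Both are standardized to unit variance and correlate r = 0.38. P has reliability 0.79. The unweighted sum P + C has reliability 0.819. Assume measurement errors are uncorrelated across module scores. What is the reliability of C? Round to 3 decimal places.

Var(P+C) = 2 + 2·0.38 = 2.760.
True-score variance = ρ_P + ρ_C + 2·0.38, so 0.819 = (0.79 + ρ_C + 0.76) / 2.760.
ρ_C = 0.819·2.760 − 0.79 − 0.76 = 0.710.

0.710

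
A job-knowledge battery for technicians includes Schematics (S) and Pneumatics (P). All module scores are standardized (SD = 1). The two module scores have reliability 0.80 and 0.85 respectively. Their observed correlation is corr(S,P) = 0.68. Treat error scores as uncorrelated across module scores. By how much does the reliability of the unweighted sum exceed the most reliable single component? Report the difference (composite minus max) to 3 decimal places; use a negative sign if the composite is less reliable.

Var(sum) = 2 + 1.36 = 3.36; true-score variance = 1.65 + 1.36 = 3.01; composite reliability = 0.8958.
Max component reliability = 0.8500.
Difference = 0.8958 − 0.8500 = 0.046.

0.046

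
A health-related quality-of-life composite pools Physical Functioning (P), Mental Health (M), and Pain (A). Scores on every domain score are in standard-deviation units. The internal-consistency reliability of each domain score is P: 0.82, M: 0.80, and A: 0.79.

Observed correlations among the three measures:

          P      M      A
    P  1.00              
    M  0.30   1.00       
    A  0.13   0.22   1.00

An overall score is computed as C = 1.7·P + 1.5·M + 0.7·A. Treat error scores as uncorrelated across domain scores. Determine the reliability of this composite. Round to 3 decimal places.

0.865

Var(C) = 1.7² + 1.5² + 0.7² + 2·[2.55·0.30 + 1.19·0.13 + 1.05·0.22] = 5.63 + 2.3014 = 7.9314.
Because errors are independent across components, Cov(Tᵢ,Tⱼ) = Cov(Xᵢ,Xⱼ); the off-diagonal part of the true-score variance is the same as above.
True-score variance = [1.7²·0.82 + 1.5²·0.80 + 0.7²·0.79] + 2.3014 = 4.5569 + 2.3014 = 6.8583.
Reliability = 6.8583 / 7.9314 = 0.865.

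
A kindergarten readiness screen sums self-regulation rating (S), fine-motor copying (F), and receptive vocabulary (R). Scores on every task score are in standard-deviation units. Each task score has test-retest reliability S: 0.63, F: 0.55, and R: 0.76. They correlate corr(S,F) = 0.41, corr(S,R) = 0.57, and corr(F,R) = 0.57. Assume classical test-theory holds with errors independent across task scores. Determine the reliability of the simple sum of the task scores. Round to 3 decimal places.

0.826

Var(S+F+R) = 3 + 2·[0.41 + 0.57 + 0.57] = 3 + 3.1 = 6.1.
With uncorrelated errors the cross-covariances are all true-score covariance, so they carry over unchanged; only the diagonal terms shrink to ρᵢσᵢ².
True-score variance = [0.63 + 0.55 + 0.76] + 3.1 = 1.94 + 3.1 = 5.04.
Reliability = 5.04 / 6.1 = 0.826.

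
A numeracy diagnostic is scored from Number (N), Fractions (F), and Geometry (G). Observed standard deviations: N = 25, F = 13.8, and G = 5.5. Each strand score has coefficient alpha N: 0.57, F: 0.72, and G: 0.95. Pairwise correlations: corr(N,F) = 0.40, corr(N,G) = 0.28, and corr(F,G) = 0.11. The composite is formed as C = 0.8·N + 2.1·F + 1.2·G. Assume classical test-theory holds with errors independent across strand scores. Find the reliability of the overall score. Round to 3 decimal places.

Var(C) = 0.8²·25² + 2.1²·13.8² + 1.2²·5.5² + 2·[1.68·25·13.8·0.40 + 0.96·25·5.5·0.28 + 2.52·13.8·5.5·0.11] = 1283.4 + 579.679 = 1863.08.
Under uncorrelated errors the observed covariances equal the true-score covariances, so only the own-variance terms attenuate.
True-score variance = [0.8²·25²·0.57 + 2.1²·13.8²·0.72 + 1.2²·5.5²·0.95] + 579.679 = 874.067 + 579.679 = 1453.75.
Reliability = 1453.75 / 1863.08 = 0.780.

0.780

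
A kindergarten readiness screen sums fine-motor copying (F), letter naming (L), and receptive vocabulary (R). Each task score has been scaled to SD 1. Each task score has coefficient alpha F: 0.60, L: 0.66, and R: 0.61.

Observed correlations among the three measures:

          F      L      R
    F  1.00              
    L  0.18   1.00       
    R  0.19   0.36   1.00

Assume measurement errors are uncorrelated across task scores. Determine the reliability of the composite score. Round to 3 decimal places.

0.747

Var(F+L+R) = 3 + 2·[0.18 + 0.19 + 0.36] = 3 + 1.46 = 4.46.
With uncorrelated errors the cross-covariances are all true-score covariance, so they carry over unchanged; only the diagonal terms shrink to ρᵢσᵢ².
True-score variance = [0.60 + 0.66 + 0.61] + 1.46 = 1.87 + 1.46 = 3.33.
Reliability = 3.33 / 4.46 = 0.747.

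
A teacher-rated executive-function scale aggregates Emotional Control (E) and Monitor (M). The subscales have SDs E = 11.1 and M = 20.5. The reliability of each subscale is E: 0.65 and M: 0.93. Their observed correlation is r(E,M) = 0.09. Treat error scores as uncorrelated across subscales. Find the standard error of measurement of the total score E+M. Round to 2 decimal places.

8.52

Var(total) = 543.46 + 40.959 = 584.419.
True-score variance = 470.919 + 40.959 = 511.878, so reliability = 0.8759.
Error variance = 584.419 − 511.878 = 72.541; SEM = √72.541 = 8.52.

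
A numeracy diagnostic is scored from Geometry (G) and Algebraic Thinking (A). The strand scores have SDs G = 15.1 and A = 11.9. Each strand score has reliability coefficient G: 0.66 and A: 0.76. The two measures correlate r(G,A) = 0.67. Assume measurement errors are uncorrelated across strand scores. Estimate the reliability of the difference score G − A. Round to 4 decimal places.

Var(G−A) = 15.1² + 11.9² − 2·15.1·11.9·0.67 = 369.62 − 240.785 = 128.835.
Under uncorrelated errors the observed covariances equal the true-score covariances, so only the own-variance terms attenuate.
True-score variance = [15.1²·0.66 + 11.9²·0.76] − 240.785 = 258.11 − 240.785 = 17.3256.
Reliability = 17.3256 / 128.835 = 0.1345.

0.1345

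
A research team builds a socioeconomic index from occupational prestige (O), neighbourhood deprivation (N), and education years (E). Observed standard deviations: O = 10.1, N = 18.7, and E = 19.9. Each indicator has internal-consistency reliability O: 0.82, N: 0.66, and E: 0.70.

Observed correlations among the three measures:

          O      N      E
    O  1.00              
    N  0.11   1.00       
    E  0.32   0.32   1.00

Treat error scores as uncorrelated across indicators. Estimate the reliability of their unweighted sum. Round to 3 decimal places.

Var(O+N+E) = 10.1² + 18.7² + 19.9² + 2·[10.1·18.7·0.11 + 10.1·19.9·0.32 + 18.7·19.9·0.32] = 847.71 + 408.348 = 1256.06.
With uncorrelated errors the cross-covariances are all true-score covariance, so they carry over unchanged; only the diagonal terms shrink to ρᵢσᵢ².
True-score variance = [10.1²·0.82 + 18.7²·0.66 + 19.9²·0.70] + 408.348 = 591.651 + 408.348 = 999.999.
Reliability = 999.999 / 1256.06 = 0.796.

0.796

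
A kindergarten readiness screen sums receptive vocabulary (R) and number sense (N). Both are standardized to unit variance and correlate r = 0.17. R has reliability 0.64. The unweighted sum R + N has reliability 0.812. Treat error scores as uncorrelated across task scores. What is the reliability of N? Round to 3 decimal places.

0.920

Var(R+N) = 2 + 2·0.17 = 2.340.
True-score variance = ρ_R + ρ_N + 2·0.17, so 0.812 = (0.64 + ρ_N + 0.34) / 2.340.
ρ_N = 0.812·2.340 − 0.64 − 0.34 = 0.920.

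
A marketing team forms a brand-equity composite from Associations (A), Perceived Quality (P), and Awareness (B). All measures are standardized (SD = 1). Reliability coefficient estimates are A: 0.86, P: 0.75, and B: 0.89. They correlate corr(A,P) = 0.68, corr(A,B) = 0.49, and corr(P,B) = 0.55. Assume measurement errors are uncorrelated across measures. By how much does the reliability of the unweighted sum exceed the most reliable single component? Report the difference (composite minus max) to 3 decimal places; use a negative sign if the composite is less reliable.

Var(sum) = 3 + 3.44 = 6.44; true-score variance = 2.5 + 3.44 = 5.94; composite reliability = 0.9224.
Max component reliability = 0.8900.
Difference = 0.9224 − 0.8900 = 0.032.

0.032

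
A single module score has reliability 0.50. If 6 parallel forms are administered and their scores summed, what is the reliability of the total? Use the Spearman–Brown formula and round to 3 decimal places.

0.857

ρ_k = kρ / (1 + (k−1)ρ) = 6·0.50 / (1 + 5·0.50) = 3.000 / 3.500 = 0.857.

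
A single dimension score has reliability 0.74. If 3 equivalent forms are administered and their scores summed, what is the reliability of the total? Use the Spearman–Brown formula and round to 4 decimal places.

0.8952

ρ_k = kρ / (1 + (k−1)ρ) = 3·0.74 / (1 + 2·0.74) = 2.220 / 2.480 = 0.8952.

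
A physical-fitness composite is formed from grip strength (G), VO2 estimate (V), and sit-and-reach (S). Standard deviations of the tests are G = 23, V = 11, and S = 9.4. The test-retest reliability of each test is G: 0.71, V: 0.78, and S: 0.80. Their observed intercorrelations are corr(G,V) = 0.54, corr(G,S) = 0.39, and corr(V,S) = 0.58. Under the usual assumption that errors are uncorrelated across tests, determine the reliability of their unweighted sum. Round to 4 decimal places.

Var(G+V+S) = 23² + 11² + 9.4² + 2·[23·11·0.54 + 23·9.4·0.39 + 11·9.4·0.58] = 738.36 + 561.82 = 1300.18.
Because errors are independent across components, Cov(Tᵢ,Tⱼ) = Cov(Xᵢ,Xⱼ); the off-diagonal part of the true-score variance is the same as above.
True-score variance = [23²·0.71 + 11²·0.78 + 9.4²·0.80] + 561.82 = 540.658 + 561.82 = 1102.48.
Reliability = 1102.48 / 1300.18 = 0.8479.

0.8479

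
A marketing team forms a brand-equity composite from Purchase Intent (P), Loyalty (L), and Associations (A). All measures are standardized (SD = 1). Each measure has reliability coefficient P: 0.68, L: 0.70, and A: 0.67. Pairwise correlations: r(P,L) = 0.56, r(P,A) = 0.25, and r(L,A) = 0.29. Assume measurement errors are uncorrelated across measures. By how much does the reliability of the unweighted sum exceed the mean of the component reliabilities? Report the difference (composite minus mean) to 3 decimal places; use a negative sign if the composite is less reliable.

Var(sum) = 3 + 2.2 = 5.2; true-score variance = 2.05 + 2.2 = 4.25; composite reliability = 0.8173.
Mean component reliability = 0.6833.
Difference = 0.8173 − 0.6833 = 0.134.

0.134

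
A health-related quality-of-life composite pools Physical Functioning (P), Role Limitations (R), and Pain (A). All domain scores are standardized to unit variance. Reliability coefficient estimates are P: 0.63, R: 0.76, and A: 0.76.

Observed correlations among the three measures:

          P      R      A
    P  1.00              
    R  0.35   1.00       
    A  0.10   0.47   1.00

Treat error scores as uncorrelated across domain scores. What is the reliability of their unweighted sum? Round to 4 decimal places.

0.8244

Var(P+R+A) = 3 + 2·[0.35 + 0.10 + 0.47] = 3 + 1.84 = 4.84.
With uncorrelated errors the cross-covariances are all true-score covariance, so they carry over unchanged; only the diagonal terms shrink to ρᵢσᵢ².
True-score variance = [0.63 + 0.76 + 0.76] + 1.84 = 2.15 + 1.84 = 3.99.
Reliability = 3.99 / 4.84 = 0.8244.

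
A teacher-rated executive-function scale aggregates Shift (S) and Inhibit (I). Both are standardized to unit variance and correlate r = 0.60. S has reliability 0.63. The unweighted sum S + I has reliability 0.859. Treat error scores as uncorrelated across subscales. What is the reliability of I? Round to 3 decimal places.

Var(S+I) = 2 + 2·0.60 = 3.200.
True-score variance = ρ_S + ρ_I + 2·0.60, so 0.859 = (0.63 + ρ_I + 1.20) / 3.200.
ρ_I = 0.859·3.200 − 0.63 − 1.20 = 0.919.

0.919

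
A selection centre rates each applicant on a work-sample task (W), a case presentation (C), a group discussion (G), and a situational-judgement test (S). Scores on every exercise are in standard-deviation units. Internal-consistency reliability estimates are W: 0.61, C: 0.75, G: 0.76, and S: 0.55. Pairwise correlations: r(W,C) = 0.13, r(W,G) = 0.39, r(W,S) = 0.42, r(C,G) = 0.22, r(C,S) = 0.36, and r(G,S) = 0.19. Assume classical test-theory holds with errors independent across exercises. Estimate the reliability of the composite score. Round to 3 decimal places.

0.821

Var(W+C+G+S) = 4 + 2·[0.13 + 0.39 + 0.42 + 0.22 + 0.36 + 0.19] = 4 + 3.42 = 7.42.
Because errors are independent across components, Cov(Tᵢ,Tⱼ) = Cov(Xᵢ,Xⱼ); the off-diagonal part of the true-score variance is the same as above.
True-score variance = [0.61 + 0.75 + 0.76 + 0.55] + 3.42 = 2.67 + 3.42 = 6.09.
Reliability = 6.09 / 7.42 = 0.821.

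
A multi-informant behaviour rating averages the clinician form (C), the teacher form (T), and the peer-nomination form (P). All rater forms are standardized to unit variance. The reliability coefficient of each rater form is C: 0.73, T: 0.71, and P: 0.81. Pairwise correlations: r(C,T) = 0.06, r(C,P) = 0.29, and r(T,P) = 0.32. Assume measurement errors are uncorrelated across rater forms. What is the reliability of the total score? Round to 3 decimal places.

Var(C+T+P) = 3 + 2·[0.06 + 0.29 + 0.32] = 3 + 1.34 = 4.34.
Because errors are independent across components, Cov(Tᵢ,Tⱼ) = Cov(Xᵢ,Xⱼ); the off-diagonal part of the true-score variance is the same as above.
True-score variance = [0.73 + 0.71 + 0.81] + 1.34 = 2.25 + 1.34 = 3.59.
Reliability = 3.59 / 4.34 = 0.827.

0.827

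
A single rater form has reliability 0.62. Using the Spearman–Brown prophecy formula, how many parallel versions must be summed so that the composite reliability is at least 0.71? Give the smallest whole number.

2

k ≥ ρ*(1−ρ₁)/(ρ₁(1−ρ*)) = 0.71·0.38 / (0.62·0.29) = 1.501.
Smallest integer k = 2.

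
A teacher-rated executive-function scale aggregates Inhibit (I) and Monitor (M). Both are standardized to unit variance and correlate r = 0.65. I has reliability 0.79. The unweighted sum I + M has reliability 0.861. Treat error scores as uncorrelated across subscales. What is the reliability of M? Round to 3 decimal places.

Var(I+M) = 2 + 2·0.65 = 3.300.
True-score variance = ρ_I + ρ_M + 2·0.65, so 0.861 = (0.79 + ρ_M + 1.30) / 3.300.
ρ_M = 0.861·3.300 − 0.79 − 1.30 = 0.751.

0.751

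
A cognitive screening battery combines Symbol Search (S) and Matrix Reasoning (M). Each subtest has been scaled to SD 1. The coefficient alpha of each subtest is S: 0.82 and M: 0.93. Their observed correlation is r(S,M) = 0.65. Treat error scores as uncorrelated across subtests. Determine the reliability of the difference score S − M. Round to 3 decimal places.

Var(S−M) = 1 + 1 − 2·0.65 = 2 − 1.3 = 0.7.
Under uncorrelated errors the observed covariances equal the true-score covariances, so only the own-variance terms attenuate.
True-score variance = [0.82 + 0.93] − 1.3 = 1.75 − 1.3 = 0.45.
Reliability = 0.45 / 0.7 = 0.643.

0.643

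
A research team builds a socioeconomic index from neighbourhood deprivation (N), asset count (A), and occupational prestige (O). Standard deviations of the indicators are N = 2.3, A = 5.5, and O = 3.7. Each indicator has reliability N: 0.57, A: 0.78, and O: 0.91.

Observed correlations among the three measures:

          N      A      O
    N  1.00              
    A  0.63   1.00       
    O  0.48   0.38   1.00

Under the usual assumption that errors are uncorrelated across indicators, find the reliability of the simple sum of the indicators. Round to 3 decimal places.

0.886

Var(N+A+O) = 2.3² + 5.5² + 3.7² + 2·[2.3·5.5·0.63 + 2.3·3.7·0.48 + 5.5·3.7·0.38] = 49.23 + 39.5746 = 88.8046.
Because errors are independent across components, Cov(Tᵢ,Tⱼ) = Cov(Xᵢ,Xⱼ); the off-diagonal part of the true-score variance is the same as above.
True-score variance = [2.3²·0.57 + 5.5²·0.78 + 3.7²·0.91] + 39.5746 = 39.0682 + 39.5746 = 78.6428.
Reliability = 78.6428 / 88.8046 = 0.886.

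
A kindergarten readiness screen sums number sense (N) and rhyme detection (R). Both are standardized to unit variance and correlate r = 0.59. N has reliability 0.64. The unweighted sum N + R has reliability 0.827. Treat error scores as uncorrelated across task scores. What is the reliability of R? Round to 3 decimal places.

0.810

Var(N+R) = 2 + 2·0.59 = 3.180.
True-score variance = ρ_N + ρ_R + 2·0.59, so 0.827 = (0.64 + ρ_R + 1.18) / 3.180.
ρ_R = 0.827·3.180 − 0.64 − 1.18 = 0.810.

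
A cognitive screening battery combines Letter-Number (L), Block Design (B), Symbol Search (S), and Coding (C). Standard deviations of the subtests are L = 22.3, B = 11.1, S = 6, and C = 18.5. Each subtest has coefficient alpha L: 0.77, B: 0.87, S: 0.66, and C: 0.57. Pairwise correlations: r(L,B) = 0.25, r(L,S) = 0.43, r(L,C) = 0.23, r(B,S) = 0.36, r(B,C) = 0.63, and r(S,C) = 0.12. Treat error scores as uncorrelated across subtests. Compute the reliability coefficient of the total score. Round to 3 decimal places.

0.835

Var(L+B+S+C) = 22.3² + 11.1² + 6² + 18.5² + 2·[22.3·11.1·0.25 + 22.3·6·0.43 + 22.3·18.5·0.23 + 11.1·6·0.36 + 11.1·18.5·0.63 + 6·18.5·0.12] = 998.75 + 761.939 = 1760.69.
Because errors are independent across components, Cov(Tᵢ,Tⱼ) = Cov(Xᵢ,Xⱼ); the off-diagonal part of the true-score variance is the same as above.
True-score variance = [22.3²·0.77 + 11.1²·0.87 + 6²·0.66 + 18.5²·0.57] + 761.939 = 708.948 + 761.939 = 1470.89.
Reliability = 1470.89 / 1760.69 = 0.835.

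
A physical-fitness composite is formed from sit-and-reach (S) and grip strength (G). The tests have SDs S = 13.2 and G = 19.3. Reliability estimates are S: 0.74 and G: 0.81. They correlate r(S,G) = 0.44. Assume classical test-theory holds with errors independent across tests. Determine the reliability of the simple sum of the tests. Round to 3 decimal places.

0.849

Var(S+G) = 13.2² + 19.3² + 2·[13.2·19.3·0.44] = 546.73 + 224.189 = 770.919.
Under uncorrelated errors the observed covariances equal the true-score covariances, so only the own-variance terms attenuate.
True-score variance = [13.2²·0.74 + 19.3²·0.81] + 224.189 = 430.654 + 224.189 = 654.843.
Reliability = 654.843 / 770.919 = 0.849.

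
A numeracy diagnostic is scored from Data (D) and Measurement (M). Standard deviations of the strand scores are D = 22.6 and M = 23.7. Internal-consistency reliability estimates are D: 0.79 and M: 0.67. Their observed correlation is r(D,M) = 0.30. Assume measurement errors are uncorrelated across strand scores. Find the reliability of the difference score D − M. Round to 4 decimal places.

Var(D−M) = 22.6² + 23.7² − 2·22.6·23.7·0.30 = 1072.45 − 321.372 = 751.078.
Under uncorrelated errors the observed covariances equal the true-score covariances, so only the own-variance terms attenuate.
True-score variance = [22.6²·0.79 + 23.7²·0.67] − 321.372 = 779.833 − 321.372 = 458.461.
Reliability = 458.461 / 751.078 = 0.6104.

0.6104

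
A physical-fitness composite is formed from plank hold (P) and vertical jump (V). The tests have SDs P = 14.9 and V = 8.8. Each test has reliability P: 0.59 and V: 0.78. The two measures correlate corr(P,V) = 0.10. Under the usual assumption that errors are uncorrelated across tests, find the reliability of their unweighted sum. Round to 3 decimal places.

Var(P+V) = 14.9² + 8.8² + 2·[14.9·8.8·0.10] = 299.45 + 26.224 = 325.674.
Because errors are independent across components, Cov(Tᵢ,Tⱼ) = Cov(Xᵢ,Xⱼ); the off-diagonal part of the true-score variance is the same as above.
True-score variance = [14.9²·0.59 + 8.8²·0.78] + 26.224 = 191.389 + 26.224 = 217.613.
Reliability = 217.613 / 325.674 = 0.668.

0.668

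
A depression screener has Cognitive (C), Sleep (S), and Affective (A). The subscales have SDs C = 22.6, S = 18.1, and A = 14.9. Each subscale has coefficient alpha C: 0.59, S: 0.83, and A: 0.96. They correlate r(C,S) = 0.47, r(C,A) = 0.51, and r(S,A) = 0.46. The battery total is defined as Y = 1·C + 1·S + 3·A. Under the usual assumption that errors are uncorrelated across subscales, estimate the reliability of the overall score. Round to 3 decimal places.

0.931

Var(Y) = 22.6² + 18.1² + 3²·14.9² + 2·[22.6·18.1·0.47 + 3·22.6·14.9·0.51 + 3·18.1·14.9·0.46] = 2836.46 + 2159.29 = 4995.75.
Under uncorrelated errors the observed covariances equal the true-score covariances, so only the own-variance terms attenuate.
True-score variance = [22.6²·0.59 + 18.1²·0.83 + 3²·14.9²·0.96] + 2159.29 = 2491.43 + 2159.29 = 4650.72.
Reliability = 4650.72 / 4995.75 = 0.931.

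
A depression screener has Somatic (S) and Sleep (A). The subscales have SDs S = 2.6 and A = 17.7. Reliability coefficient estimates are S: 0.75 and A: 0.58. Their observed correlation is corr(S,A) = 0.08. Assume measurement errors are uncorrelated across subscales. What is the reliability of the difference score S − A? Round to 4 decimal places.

Var(S−A) = 2.6² + 17.7² − 2·2.6·17.7·0.08 = 320.05 − 7.3632 = 312.687.
Under uncorrelated errors the observed covariances equal the true-score covariances, so only the own-variance terms attenuate.
True-score variance = [2.6²·0.75 + 17.7²·0.58] − 7.3632 = 186.778 − 7.3632 = 179.415.
Reliability = 179.415 / 312.687 = 0.5738.

0.5738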